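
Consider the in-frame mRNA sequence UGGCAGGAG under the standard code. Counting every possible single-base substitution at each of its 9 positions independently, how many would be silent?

2

Codon 1 (UGG, Trp): 0 synonymous substitutions.
Codon 2 (CAG, Gln): 1 synonymous substitution.
Codon 3 (GAG, Glu): 1 synonymous substitution.
Total: 0 + 1 + 1 = 2.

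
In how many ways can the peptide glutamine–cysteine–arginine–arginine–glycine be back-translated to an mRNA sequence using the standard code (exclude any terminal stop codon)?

Gln: 2 codons.
Cys: 2 codons.
Arg: 6 codons.
Arg: 6 codons.
Gly: 4 codons.
2 × 2 × 6 × 6 × 4 = 576.

576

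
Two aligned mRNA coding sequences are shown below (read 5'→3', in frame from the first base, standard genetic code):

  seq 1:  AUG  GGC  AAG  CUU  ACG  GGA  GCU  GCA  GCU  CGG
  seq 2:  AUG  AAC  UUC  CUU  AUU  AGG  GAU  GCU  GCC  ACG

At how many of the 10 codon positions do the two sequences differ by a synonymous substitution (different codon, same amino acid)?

Codon 1: AUG Met / AUG Met — identical.
Codon 2: GGC Gly / AAC Asn — nonsynonymous.
Codon 3: AAG Lys / UUC Phe — nonsynonymous.
Codon 4: CUU Leu / CUU Leu — identical.
Codon 5: ACG Thr / AUU Ile — nonsynonymous.
Codon 6: GGA Gly / AGG Arg — nonsynonymous.
Codon 7: GCU Ala / GAU Asp — nonsynonymous.
Codon 8: GCA Ala / GCU Ala — synonymous.
Codon 9: GCU Ala / GCC Ala — synonymous.
Codon 10: CGG Arg / ACG Thr — nonsynonymous.
Synonymous differences: 2.

2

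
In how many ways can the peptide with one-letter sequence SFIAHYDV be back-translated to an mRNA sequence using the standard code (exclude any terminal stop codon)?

4608

Ser: 6 codons.
Phe: 2 codons.
Ile: 3 codons.
Ala: 4 codons.
His: 2 codons.
Tyr: 2 codons.
Asp: 2 codons.
Val: 4 codons.
6 × 2 × 3 × 4 × 2 × 2 × 2 × 4 = 4608.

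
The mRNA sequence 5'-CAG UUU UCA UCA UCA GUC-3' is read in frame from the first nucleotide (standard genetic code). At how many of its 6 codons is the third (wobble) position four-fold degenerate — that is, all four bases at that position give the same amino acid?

Codon 1 CAG (Gln): third position 2-fold.
Codon 2 UUU (Phe): third position 2-fold.
Codon 3 UCA (Ser): third position 4-fold.
Codon 4 UCA (Ser): third position 4-fold.
Codon 5 UCA (Ser): third position 4-fold.
Codon 6 GUC (Val): third position 4-fold.
Four-fold degenerate third positions: 4.

4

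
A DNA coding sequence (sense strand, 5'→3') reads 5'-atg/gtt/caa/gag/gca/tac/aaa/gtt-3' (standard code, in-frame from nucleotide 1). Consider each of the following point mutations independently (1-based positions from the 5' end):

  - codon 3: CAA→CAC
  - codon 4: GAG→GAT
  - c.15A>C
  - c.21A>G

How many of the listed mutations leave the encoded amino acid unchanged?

2

Codon 3: CAA (Gln) → CAC (His) — missense.
Codon 4: GAG (Glu) → GAT (Asp) — missense.
Codon 5: GCA (Ala) → GCC (Ala) — synonymous.
Codon 7: AAA (Lys) → AAG (Lys) — synonymous.
Synonymous: 2 of 4.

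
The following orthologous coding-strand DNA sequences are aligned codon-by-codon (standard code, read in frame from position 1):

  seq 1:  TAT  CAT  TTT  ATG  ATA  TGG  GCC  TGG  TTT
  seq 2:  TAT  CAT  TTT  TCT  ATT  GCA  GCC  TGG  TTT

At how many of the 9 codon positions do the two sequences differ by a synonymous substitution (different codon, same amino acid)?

Codon 1: TAT Tyr / TAT Tyr — identical.
Codon 2: CAT His / CAT His — identical.
Codon 3: TTT Phe / TTT Phe — identical.
Codon 4: ATG Met / TCT Ser — nonsynonymous.
Codon 5: ATA Ile / ATT Ile — synonymous.
Codon 6: TGG Trp / GCA Ala — nonsynonymous.
Codon 7: GCC Ala / GCC Ala — identical.
Codon 8: TGG Trp / TGG Trp — identical.
Codon 9: TTT Phe / TTT Phe — identical.
Synonymous differences: 1.

1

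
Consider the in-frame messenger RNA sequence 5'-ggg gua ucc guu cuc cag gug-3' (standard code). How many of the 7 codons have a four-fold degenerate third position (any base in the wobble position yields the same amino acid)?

6

Codon 1 GGG (Gly): third position 4-fold.
Codon 2 GUA (Val): third position 4-fold.
Codon 3 UCC (Ser): third position 4-fold.
Codon 4 GUU (Val): third position 4-fold.
Codon 5 CUC (Leu): third position 4-fold.
Codon 6 CAG (Gln): third position 2-fold.
Codon 7 GUG (Val): third position 4-fold.
Four-fold degenerate third positions: 6.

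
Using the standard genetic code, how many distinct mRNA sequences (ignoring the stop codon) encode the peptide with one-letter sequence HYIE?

24

His: 2 codons.
Tyr: 2 codons.
Ile: 3 codons.
Glu: 2 codons.
2 × 2 × 3 × 2 = 24.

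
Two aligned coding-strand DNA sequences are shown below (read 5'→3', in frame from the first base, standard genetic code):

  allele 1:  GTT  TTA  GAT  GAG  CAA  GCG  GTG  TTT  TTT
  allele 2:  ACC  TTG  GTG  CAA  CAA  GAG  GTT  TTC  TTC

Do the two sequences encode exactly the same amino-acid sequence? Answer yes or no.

Codon 1: GTT Val / ACC Thr — nonsynonymous.
Codon 2: TTA Leu / TTG Leu — synonymous.
Codon 3: GAT Asp / GTG Val — nonsynonymous.
Codon 4: GAG Glu / CAA Gln — nonsynonymous.
Codon 5: CAA Gln / CAA Gln — identical.
Codon 6: GCG Ala / GAG Glu — nonsynonymous.
Codon 7: GTG Val / GTT Val — synonymous.
Codon 8: TTT Phe / TTC Phe — synonymous.
Codon 9: TTT Phe / TTC Phe — synonymous.
Nonsynonymous differences: 4 → different protein.

no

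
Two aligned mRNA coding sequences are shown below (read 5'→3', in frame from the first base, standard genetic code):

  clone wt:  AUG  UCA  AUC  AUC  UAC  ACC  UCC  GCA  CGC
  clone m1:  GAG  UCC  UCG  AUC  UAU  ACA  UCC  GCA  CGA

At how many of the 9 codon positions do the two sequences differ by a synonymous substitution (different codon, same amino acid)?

Codon 1: AUG Met / GAG Glu — nonsynonymous.
Codon 2: UCA Ser / UCC Ser — synonymous.
Codon 3: AUC Ile / UCG Ser — nonsynonymous.
Codon 4: AUC Ile / AUC Ile — identical.
Codon 5: UAC Tyr / UAU Tyr — synonymous.
Codon 6: ACC Thr / ACA Thr — synonymous.
Codon 7: UCC Ser / UCC Ser — identical.
Codon 8: GCA Ala / GCA Ala — identical.
Codon 9: CGC Arg / CGA Arg — synonymous.
Synonymous differences: 4.

4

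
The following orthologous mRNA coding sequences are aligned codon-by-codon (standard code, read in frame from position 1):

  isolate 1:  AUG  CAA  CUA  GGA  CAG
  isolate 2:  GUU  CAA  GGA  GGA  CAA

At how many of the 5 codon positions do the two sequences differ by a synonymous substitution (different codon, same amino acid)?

1

Codon 1: AUG Met / GUU Val — nonsynonymous.
Codon 2: CAA Gln / CAA Gln — identical.
Codon 3: CUA Leu / GGA Gly — nonsynonymous.
Codon 4: GGA Gly / GGA Gly — identical.
Codon 5: CAG Gln / CAA Gln — synonymous.
Synonymous differences: 1.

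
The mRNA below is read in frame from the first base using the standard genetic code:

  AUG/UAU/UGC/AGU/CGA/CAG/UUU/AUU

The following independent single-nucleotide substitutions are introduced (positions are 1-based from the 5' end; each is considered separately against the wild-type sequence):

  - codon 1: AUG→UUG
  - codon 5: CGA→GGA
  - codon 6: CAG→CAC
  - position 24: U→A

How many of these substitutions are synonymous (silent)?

Codon 1: AUG (Met) → UUG (Leu) — missense.
Codon 5: CGA (Arg) → GGA (Gly) — missense.
Codon 6: CAG (Gln) → CAC (His) — missense.
Codon 8: AUU (Ile) → AUA (Ile) — synonymous.
Synonymous: 1 of 4.

1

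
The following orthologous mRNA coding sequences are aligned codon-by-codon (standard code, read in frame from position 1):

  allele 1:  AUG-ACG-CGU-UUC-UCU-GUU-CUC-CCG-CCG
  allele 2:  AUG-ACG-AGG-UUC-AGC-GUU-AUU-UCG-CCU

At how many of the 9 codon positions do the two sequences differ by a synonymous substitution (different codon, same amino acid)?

3

Codon 1: AUG Met / AUG Met — identical.
Codon 2: ACG Thr / ACG Thr — identical.
Codon 3: CGU Arg / AGG Arg — synonymous.
Codon 4: UUC Phe / UUC Phe — identical.
Codon 5: UCU Ser / AGC Ser — synonymous.
Codon 6: GUU Val / GUU Val — identical.
Codon 7: CUC Leu / AUU Ile — nonsynonymous.
Codon 8: CCG Pro / UCG Ser — nonsynonymous.
Codon 9: CCG Pro / CCU Pro — synonymous.
Synonymous differences: 3.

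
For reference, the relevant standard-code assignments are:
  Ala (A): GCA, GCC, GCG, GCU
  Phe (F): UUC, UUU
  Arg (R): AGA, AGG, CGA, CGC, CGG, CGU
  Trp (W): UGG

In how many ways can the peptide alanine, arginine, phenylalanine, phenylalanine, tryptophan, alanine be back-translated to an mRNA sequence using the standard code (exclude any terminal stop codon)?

Ala: 4 codons.
Arg: 6 codons.
Phe: 2 codons.
Phe: 2 codons.
Trp: 1 codon.
Ala: 4 codons.
4 × 6 × 2 × 2 × 1 × 4 = 384.

384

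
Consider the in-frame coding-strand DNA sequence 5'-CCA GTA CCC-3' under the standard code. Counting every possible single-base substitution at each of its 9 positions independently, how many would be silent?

Codon 1 (CCA, Pro): 3 synonymous substitutions.
Codon 2 (GTA, Val): 3 synonymous substitutions.
Codon 3 (CCC, Pro): 3 synonymous substitutions.
Total: 3 + 3 + 3 = 9.

9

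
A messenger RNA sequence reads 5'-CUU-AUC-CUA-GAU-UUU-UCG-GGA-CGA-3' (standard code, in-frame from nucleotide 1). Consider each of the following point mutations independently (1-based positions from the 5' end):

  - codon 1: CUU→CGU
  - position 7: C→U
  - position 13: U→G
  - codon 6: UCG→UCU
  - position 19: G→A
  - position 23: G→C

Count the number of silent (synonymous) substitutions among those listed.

2

Codon 1: CUU (Leu) → CGU (Arg) — missense.
Codon 3: CUA (Leu) → UUA (Leu) — synonymous.
Codon 5: UUU (Phe) → GUU (Val) — missense.
Codon 6: UCG (Ser) → UCU (Ser) — synonymous.
Codon 7: GGA (Gly) → AGA (Arg) — missense.
Codon 8: CGA (Arg) → CCA (Pro) — missense.
Synonymous: 2 of 6.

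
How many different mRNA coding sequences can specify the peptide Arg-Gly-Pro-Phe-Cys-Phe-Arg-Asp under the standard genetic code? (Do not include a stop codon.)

Arg: 6 codons.
Gly: 4 codons.
Pro: 4 codons.
Phe: 2 codons.
Cys: 2 codons.
Phe: 2 codons.
Arg: 6 codons.
Asp: 2 codons.
6 × 4 × 4 × 2 × 2 × 2 × 6 × 2 = 9216.

9216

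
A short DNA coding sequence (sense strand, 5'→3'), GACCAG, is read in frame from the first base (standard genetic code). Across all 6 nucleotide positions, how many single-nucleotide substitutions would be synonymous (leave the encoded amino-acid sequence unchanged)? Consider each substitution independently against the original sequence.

2

Codon 1 (GAC, Asp): 1 synonymous substitution.
Codon 2 (CAG, Gln): 1 synonymous substitution.
Total: 1 + 1 = 2.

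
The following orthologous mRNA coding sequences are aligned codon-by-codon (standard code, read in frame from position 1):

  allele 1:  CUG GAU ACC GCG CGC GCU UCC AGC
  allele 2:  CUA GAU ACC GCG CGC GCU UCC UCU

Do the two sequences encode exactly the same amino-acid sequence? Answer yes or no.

yes

Codon 1: CUG Leu / CUA Leu — synonymous.
Codon 2: GAU Asp / GAU Asp — identical.
Codon 3: ACC Thr / ACC Thr — identical.
Codon 4: GCG Ala / GCG Ala — identical.
Codon 5: CGC Arg / CGC Arg — identical.
Codon 6: GCU Ala / GCU Ala — identical.
Codon 7: UCC Ser / UCC Ser — identical.
Codon 8: AGC Ser / UCU Ser — synonymous.
Nonsynonymous differences: 0 → same protein.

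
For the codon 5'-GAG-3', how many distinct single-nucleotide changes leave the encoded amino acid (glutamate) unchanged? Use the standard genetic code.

1

Position 1: none → 0 synonymous.
Position 2: none → 0 synonymous.
Position 3: GAA → 1 synonymous.
Total: 0 + 0 + 1 = 1.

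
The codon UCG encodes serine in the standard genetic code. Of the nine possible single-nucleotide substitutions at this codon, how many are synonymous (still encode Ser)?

3

Position 1: none → 0 synonymous.
Position 2: none → 0 synonymous.
Position 3: UCU, UCC, UCA → 3 synonymous.
Total: 0 + 0 + 3 = 3.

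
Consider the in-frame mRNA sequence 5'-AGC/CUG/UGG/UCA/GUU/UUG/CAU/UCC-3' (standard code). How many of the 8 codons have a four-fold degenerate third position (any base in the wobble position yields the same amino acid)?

4

Codon 1 AGC (Ser): third position 2-fold.
Codon 2 CUG (Leu): third position 4-fold.
Codon 3 UGG (Trp): third position 1-fold.
Codon 4 UCA (Ser): third position 4-fold.
Codon 5 GUU (Val): third position 4-fold.
Codon 6 UUG (Leu): third position 2-fold.
Codon 7 CAU (His): third position 2-fold.
Codon 8 UCC (Ser): third position 4-fold.
Four-fold degenerate third positions: 4.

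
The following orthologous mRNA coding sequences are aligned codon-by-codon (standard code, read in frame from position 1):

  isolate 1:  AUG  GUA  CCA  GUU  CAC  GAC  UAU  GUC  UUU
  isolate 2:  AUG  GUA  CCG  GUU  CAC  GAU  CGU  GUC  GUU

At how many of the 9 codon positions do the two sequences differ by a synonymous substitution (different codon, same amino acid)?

Codon 1: AUG Met / AUG Met — identical.
Codon 2: GUA Val / GUA Val — identical.
Codon 3: CCA Pro / CCG Pro — synonymous.
Codon 4: GUU Val / GUU Val — identical.
Codon 5: CAC His / CAC His — identical.
Codon 6: GAC Asp / GAU Asp — synonymous.
Codon 7: UAU Tyr / CGU Arg — nonsynonymous.
Codon 8: GUC Val / GUC Val — identical.
Codon 9: UUU Phe / GUU Val — nonsynonymous.
Synonymous differences: 2.

2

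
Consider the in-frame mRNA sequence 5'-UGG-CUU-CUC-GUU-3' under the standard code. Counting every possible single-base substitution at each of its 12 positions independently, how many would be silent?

Codon 1 (UGG, Trp): 0 synonymous substitutions.
Codon 2 (CUU, Leu): 3 synonymous substitutions.
Codon 3 (CUC, Leu): 3 synonymous substitutions.
Codon 4 (GUU, Val): 3 synonymous substitutions.
Total: 0 + 3 + 3 + 3 = 9.

9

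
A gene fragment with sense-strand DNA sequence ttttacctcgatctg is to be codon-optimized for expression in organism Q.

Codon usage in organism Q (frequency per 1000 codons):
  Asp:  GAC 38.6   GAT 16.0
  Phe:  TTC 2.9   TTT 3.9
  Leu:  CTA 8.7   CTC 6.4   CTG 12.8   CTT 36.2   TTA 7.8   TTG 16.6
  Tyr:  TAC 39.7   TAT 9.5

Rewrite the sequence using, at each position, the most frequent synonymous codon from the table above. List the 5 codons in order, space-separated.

Codon 1 (Phe): best is TTT at 3.9.
Codon 2 (Tyr): best is TAC at 39.7.
Codon 3 (Leu): best is CTT at 36.2.
Codon 4 (Asp): best is GAC at 38.6.
Codon 5 (Leu): best is CTT at 36.2.

TTT TAC CTT GAC CTT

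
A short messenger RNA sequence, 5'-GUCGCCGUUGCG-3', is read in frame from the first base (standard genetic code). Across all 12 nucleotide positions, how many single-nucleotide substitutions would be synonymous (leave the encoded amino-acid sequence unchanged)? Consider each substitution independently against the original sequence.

12

Codon 1 (GUC, Val): 3 synonymous substitutions.
Codon 2 (GCC, Ala): 3 synonymous substitutions.
Codon 3 (GUU, Val): 3 synonymous substitutions.
Codon 4 (GCG, Ala): 3 synonymous substitutions.
Total: 3 + 3 + 3 + 3 = 12.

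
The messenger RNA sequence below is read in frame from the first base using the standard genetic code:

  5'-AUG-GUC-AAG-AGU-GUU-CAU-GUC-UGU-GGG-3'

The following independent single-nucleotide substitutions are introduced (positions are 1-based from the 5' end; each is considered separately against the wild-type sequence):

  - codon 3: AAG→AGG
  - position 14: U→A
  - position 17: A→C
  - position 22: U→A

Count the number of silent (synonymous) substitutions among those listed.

Codon 3: AAG (Lys) → AGG (Arg) — missense.
Codon 5: GUU (Val) → GAU (Asp) — missense.
Codon 6: CAU (His) → CCU (Pro) — missense.
Codon 8: UGU (Cys) → AGU (Ser) — missense.
Synonymous: 0 of 4.

0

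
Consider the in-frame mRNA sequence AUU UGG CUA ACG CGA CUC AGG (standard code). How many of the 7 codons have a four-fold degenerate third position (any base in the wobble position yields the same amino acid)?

4

Codon 1 AUU (Ile): third position 3-fold.
Codon 2 UGG (Trp): third position 1-fold.
Codon 3 CUA (Leu): third position 4-fold.
Codon 4 ACG (Thr): third position 4-fold.
Codon 5 CGA (Arg): third position 4-fold.
Codon 6 CUC (Leu): third position 4-fold.
Codon 7 AGG (Arg): third position 2-fold.
Four-fold degenerate third positions: 4.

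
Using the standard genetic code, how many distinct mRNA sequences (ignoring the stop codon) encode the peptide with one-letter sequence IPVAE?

384

Ile: 3 codons.
Pro: 4 codons.
Val: 4 codons.
Ala: 4 codons.
Glu: 2 codons.
3 × 4 × 4 × 4 × 2 = 384.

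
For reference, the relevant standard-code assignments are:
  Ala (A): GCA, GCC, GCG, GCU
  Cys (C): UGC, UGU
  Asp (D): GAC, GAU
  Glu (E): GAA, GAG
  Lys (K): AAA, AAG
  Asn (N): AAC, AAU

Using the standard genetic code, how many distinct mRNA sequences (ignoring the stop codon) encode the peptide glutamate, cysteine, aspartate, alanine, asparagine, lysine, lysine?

256

Glu: 2 codons.
Cys: 2 codons.
Asp: 2 codons.
Ala: 4 codons.
Asn: 2 codons.
Lys: 2 codons.
Lys: 2 codons.
2 × 2 × 2 × 4 × 2 × 2 × 2 = 256.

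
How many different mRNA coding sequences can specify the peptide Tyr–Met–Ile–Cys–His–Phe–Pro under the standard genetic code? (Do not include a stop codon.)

Tyr: 2 codons.
Met: 1 codon.
Ile: 3 codons.
Cys: 2 codons.
His: 2 codons.
Phe: 2 codons.
Pro: 4 codons.
2 × 1 × 3 × 2 × 2 × 2 × 4 = 192.

192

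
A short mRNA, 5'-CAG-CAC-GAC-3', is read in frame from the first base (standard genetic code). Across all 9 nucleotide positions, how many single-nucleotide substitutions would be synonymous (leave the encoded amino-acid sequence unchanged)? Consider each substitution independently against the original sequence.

3

Codon 1 (CAG, Gln): 1 synonymous substitution.
Codon 2 (CAC, His): 1 synonymous substitution.
Codon 3 (GAC, Asp): 1 synonymous substitution.
Total: 1 + 1 + 1 = 3.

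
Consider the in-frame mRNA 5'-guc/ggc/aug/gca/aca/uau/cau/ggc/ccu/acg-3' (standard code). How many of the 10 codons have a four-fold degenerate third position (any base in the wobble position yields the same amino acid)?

Codon 1 GUC (Val): third position 4-fold.
Codon 2 GGC (Gly): third position 4-fold.
Codon 3 AUG (Met): third position 1-fold.
Codon 4 GCA (Ala): third position 4-fold.
Codon 5 ACA (Thr): third position 4-fold.
Codon 6 UAU (Tyr): third position 2-fold.
Codon 7 CAU (His): third position 2-fold.
Codon 8 GGC (Gly): third position 4-fold.
Codon 9 CCU (Pro): third position 4-fold.
Codon 10 ACG (Thr): third position 4-fold.
Four-fold degenerate third positions: 7.

7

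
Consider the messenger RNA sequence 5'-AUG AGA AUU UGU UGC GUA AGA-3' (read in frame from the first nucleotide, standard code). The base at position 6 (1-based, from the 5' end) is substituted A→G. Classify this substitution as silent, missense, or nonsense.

silent

Position 6 falls in codon 2: AGA → Arg.
After the substitution the codon is AGG → Arg.
Both encode Arg, so the change is synonymous.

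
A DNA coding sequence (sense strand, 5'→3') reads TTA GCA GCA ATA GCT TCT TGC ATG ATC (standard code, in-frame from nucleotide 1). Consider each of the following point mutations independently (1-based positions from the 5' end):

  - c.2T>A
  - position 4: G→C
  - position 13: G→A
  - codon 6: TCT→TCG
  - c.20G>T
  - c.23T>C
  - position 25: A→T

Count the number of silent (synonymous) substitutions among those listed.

Codon 1: TTA (Leu) → TAA (Stop) — nonsense.
Codon 2: GCA (Ala) → CCA (Pro) — missense.
Codon 5: GCT (Ala) → ACT (Thr) — missense.
Codon 6: TCT (Ser) → TCG (Ser) — synonymous.
Codon 7: TGC (Cys) → TTC (Phe) — missense.
Codon 8: ATG (Met) → ACG (Thr) — missense.
Codon 9: ATC (Ile) → TTC (Phe) — missense.
Synonymous: 1 of 7.

1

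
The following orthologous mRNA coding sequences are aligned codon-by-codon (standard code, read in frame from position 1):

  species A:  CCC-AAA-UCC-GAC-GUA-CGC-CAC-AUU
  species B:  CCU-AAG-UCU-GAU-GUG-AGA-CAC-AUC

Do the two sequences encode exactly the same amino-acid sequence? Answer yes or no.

yes

Codon 1: CCC Pro / CCU Pro — synonymous.
Codon 2: AAA Lys / AAG Lys — synonymous.
Codon 3: UCC Ser / UCU Ser — synonymous.
Codon 4: GAC Asp / GAU Asp — synonymous.
Codon 5: GUA Val / GUG Val — synonymous.
Codon 6: CGC Arg / AGA Arg — synonymous.
Codon 7: CAC His / CAC His — identical.
Codon 8: AUU Ile / AUC Ile — synonymous.
Nonsynonymous differences: 0 → same protein.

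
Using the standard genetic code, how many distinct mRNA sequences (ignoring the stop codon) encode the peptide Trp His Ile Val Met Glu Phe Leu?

Trp: 1 codon.
His: 2 codons.
Ile: 3 codons.
Val: 4 codons.
Met: 1 codon.
Glu: 2 codons.
Phe: 2 codons.
Leu: 6 codons.
1 × 2 × 3 × 4 × 1 × 2 × 2 × 6 = 576.

576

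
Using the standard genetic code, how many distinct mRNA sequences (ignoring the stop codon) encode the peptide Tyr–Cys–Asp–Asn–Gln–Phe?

64

Tyr: 2 codons.
Cys: 2 codons.
Asp: 2 codons.
Asn: 2 codons.
Gln: 2 codons.
Phe: 2 codons.
2 × 2 × 2 × 2 × 2 × 2 = 64.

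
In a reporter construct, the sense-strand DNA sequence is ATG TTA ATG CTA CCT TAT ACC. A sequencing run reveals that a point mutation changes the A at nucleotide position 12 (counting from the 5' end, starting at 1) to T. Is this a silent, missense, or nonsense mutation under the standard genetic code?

Position 12 falls in codon 4: CTA → Leu.
After the substitution the codon is CTT → Leu.
Both encode Leu, so the change is synonymous.

silent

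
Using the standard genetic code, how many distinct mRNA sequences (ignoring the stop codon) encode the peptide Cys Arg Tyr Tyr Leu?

Cys: 2 codons.
Arg: 6 codons.
Tyr: 2 codons.
Tyr: 2 codons.
Leu: 6 codons.
2 × 6 × 2 × 2 × 6 = 288.

288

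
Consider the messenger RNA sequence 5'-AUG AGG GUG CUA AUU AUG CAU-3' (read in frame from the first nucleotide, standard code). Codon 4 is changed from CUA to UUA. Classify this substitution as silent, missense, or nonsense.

silent

Position 10 falls in codon 4: CUA → Leu.
After the substitution the codon is UUA → Leu.
Both encode Leu, so the change is synonymous.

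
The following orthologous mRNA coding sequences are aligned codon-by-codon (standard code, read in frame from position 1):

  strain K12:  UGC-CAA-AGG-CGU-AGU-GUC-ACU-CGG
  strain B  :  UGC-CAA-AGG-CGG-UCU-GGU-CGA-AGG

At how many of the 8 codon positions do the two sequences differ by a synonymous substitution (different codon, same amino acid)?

Codon 1: UGC Cys / UGC Cys — identical.
Codon 2: CAA Gln / CAA Gln — identical.
Codon 3: AGG Arg / AGG Arg — identical.
Codon 4: CGU Arg / CGG Arg — synonymous.
Codon 5: AGU Ser / UCU Ser — synonymous.
Codon 6: GUC Val / GGU Gly — nonsynonymous.
Codon 7: ACU Thr / CGA Arg — nonsynonymous.
Codon 8: CGG Arg / AGG Arg — synonymous.
Synonymous differences: 3.

3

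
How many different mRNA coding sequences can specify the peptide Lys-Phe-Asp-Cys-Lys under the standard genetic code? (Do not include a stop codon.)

32

Lys: 2 codons.
Phe: 2 codons.
Asp: 2 codons.
Cys: 2 codons.
Lys: 2 codons.
2 × 2 × 2 × 2 × 2 = 32.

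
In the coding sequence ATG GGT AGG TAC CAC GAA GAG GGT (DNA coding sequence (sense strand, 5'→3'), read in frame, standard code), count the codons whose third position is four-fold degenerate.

2

Codon 1 ATG (Met): third position 1-fold.
Codon 2 GGT (Gly): third position 4-fold.
Codon 3 AGG (Arg): third position 2-fold.
Codon 4 TAC (Tyr): third position 2-fold.
Codon 5 CAC (His): third position 2-fold.
Codon 6 GAA (Glu): third position 2-fold.
Codon 7 GAG (Glu): third position 2-fold.
Codon 8 GGT (Gly): third position 4-fold.
Four-fold degenerate third positions: 2.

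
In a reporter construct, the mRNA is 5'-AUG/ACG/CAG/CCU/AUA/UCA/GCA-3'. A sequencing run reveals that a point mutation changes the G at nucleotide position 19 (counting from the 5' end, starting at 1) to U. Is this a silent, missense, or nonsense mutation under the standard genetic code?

Position 19 falls in codon 7: GCA → Ala.
After the substitution the codon is UCA → Ser.
Ala ≠ Ser, so this is a missense mutation.

missense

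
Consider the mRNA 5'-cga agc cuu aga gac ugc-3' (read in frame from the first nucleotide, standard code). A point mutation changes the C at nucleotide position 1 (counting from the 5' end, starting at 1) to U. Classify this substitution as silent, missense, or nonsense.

Position 1 falls in codon 1: CGA → Arg.
After the substitution the codon is UGA → Stop.
The new codon is a stop codon, so this is a nonsense mutation.

nonsense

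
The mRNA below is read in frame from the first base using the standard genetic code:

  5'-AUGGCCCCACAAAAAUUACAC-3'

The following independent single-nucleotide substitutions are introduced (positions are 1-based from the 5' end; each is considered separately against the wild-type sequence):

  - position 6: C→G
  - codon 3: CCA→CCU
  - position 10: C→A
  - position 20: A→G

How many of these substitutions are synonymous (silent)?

Codon 2: GCC (Ala) → GCG (Ala) — synonymous.
Codon 3: CCA (Pro) → CCU (Pro) — synonymous.
Codon 4: CAA (Gln) → AAA (Lys) — missense.
Codon 7: CAC (His) → CGC (Arg) — missense.
Synonymous: 2 of 4.

2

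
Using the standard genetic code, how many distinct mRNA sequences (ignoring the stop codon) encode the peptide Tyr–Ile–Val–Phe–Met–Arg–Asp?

Tyr: 2 codons.
Ile: 3 codons.
Val: 4 codons.
Phe: 2 codons.
Met: 1 codon.
Arg: 6 codons.
Asp: 2 codons.
2 × 3 × 4 × 2 × 1 × 6 × 2 = 576.

576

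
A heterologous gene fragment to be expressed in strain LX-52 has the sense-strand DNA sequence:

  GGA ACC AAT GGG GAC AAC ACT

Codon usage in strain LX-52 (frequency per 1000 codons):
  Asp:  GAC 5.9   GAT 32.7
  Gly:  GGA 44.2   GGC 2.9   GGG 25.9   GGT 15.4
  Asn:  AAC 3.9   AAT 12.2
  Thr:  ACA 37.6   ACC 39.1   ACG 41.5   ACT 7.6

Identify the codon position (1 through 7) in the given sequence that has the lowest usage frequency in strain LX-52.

Codon 1 GGA (Gly): 44.2 per 1000.
Codon 2 ACC (Thr): 39.1 per 1000.
Codon 3 AAT (Asn): 12.2 per 1000.
Codon 4 GGG (Gly): 25.9 per 1000.
Codon 5 GAC (Asp): 5.9 per 1000.
Codon 6 AAC (Asn): 3.9 per 1000.
Codon 7 ACT (Thr): 7.6 per 1000.
Lowest frequency is 3.9 at codon 6.

6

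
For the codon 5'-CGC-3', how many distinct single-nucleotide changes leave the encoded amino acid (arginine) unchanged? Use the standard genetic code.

Position 1: none → 0 synonymous.
Position 2: none → 0 synonymous.
Position 3: CGT, CGA, CGG → 3 synonymous.
Total: 0 + 0 + 3 = 3.

3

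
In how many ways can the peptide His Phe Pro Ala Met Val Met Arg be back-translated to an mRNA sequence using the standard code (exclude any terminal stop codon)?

1536

His: 2 codons.
Phe: 2 codons.
Pro: 4 codons.
Ala: 4 codons.
Met: 1 codon.
Val: 4 codons.
Met: 1 codon.
Arg: 6 codons.
2 × 2 × 4 × 4 × 1 × 4 × 1 × 6 = 1536.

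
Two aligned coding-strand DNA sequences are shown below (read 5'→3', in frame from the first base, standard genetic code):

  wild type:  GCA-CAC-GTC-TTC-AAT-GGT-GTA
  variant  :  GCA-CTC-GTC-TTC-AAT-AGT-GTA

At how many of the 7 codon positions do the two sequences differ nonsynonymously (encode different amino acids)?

Codon 1: GCA Ala / GCA Ala — identical.
Codon 2: CAC His / CTC Leu — nonsynonymous.
Codon 3: GTC Val / GTC Val — identical.
Codon 4: TTC Phe / TTC Phe — identical.
Codon 5: AAT Asn / AAT Asn — identical.
Codon 6: GGT Gly / AGT Ser — nonsynonymous.
Codon 7: GTA Val / GTA Val — identical.
Nonsynonymous differences: 2.

2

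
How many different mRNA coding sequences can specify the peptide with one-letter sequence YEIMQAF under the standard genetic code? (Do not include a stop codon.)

Tyr: 2 codons.
Glu: 2 codons.
Ile: 3 codons.
Met: 1 codon.
Gln: 2 codons.
Ala: 4 codons.
Phe: 2 codons.
2 × 2 × 3 × 1 × 2 × 4 × 2 = 192.

192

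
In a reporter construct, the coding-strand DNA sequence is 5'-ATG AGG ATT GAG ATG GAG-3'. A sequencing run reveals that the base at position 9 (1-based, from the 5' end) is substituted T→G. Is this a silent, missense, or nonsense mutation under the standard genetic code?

missense

Position 9 falls in codon 3: ATT → Ile.
After the substitution the codon is ATG → Met.
Ile ≠ Met, so this is a missense mutation.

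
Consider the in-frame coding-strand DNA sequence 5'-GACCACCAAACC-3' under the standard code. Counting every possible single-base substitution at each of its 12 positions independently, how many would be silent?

6

Codon 1 (GAC, Asp): 1 synonymous substitution.
Codon 2 (CAC, His): 1 synonymous substitution.
Codon 3 (CAA, Gln): 1 synonymous substitution.
Codon 4 (ACC, Thr): 3 synonymous substitutions.
Total: 1 + 1 + 1 + 3 = 6.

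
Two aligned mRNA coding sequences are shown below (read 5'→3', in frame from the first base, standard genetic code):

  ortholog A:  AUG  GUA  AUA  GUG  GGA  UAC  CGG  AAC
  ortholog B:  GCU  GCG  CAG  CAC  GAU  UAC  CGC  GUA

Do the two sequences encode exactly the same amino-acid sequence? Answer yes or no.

no

Codon 1: AUG Met / GCU Ala — nonsynonymous.
Codon 2: GUA Val / GCG Ala — nonsynonymous.
Codon 3: AUA Ile / CAG Gln — nonsynonymous.
Codon 4: GUG Val / CAC His — nonsynonymous.
Codon 5: GGA Gly / GAU Asp — nonsynonymous.
Codon 6: UAC Tyr / UAC Tyr — identical.
Codon 7: CGG Arg / CGC Arg — synonymous.
Codon 8: AAC Asn / GUA Val — nonsynonymous.
Nonsynonymous differences: 6 → different protein.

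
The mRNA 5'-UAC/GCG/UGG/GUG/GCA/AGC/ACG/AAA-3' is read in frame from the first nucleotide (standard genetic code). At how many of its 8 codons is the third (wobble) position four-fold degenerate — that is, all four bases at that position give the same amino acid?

Codon 1 UAC (Tyr): third position 2-fold.
Codon 2 GCG (Ala): third position 4-fold.
Codon 3 UGG (Trp): third position 1-fold.
Codon 4 GUG (Val): third position 4-fold.
Codon 5 GCA (Ala): third position 4-fold.
Codon 6 AGC (Ser): third position 2-fold.
Codon 7 ACG (Thr): third position 4-fold.
Codon 8 AAA (Lys): third position 2-fold.
Four-fold degenerate third positions: 4.

4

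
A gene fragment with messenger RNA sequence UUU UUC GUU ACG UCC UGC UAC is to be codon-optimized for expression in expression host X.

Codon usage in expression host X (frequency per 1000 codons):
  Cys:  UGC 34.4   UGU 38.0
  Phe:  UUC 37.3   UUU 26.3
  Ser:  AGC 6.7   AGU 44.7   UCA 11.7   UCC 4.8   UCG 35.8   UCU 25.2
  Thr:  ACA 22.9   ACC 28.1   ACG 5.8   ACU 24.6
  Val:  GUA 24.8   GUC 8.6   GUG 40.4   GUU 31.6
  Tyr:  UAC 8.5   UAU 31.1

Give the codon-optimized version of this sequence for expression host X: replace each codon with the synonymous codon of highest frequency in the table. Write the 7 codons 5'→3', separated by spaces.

Codon 1 (Phe): best is UUC at 37.3.
Codon 2 (Phe): best is UUC at 37.3.
Codon 3 (Val): best is GUG at 40.4.
Codon 4 (Thr): best is ACC at 28.1.
Codon 5 (Ser): best is AGU at 44.7.
Codon 6 (Cys): best is UGU at 38.0.
Codon 7 (Tyr): best is UAU at 31.1.

UUC UUC GUG ACC AGU UGU UAU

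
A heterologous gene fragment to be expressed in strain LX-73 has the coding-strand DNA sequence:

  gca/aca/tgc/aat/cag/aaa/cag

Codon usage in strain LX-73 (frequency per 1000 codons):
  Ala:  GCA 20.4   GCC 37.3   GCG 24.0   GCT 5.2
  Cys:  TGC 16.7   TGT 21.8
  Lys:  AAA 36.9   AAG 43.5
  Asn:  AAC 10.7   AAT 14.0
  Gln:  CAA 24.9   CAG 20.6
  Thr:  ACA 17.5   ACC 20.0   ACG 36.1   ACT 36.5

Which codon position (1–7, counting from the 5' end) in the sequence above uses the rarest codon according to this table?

4

Codon 1 GCA (Ala): 20.4 per 1000.
Codon 2 ACA (Thr): 17.5 per 1000.
Codon 3 TGC (Cys): 16.7 per 1000.
Codon 4 AAT (Asn): 14.0 per 1000.
Codon 5 CAG (Gln): 20.6 per 1000.
Codon 6 AAA (Lys): 36.9 per 1000.
Codon 7 CAG (Gln): 20.6 per 1000.
Lowest frequency is 14.0 at codon 4.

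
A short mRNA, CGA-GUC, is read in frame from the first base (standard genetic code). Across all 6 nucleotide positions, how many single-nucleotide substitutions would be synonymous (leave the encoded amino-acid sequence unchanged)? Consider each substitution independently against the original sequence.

Codon 1 (CGA, Arg): 4 synonymous substitutions.
Codon 2 (GUC, Val): 3 synonymous substitutions.
Total: 4 + 3 = 7.

7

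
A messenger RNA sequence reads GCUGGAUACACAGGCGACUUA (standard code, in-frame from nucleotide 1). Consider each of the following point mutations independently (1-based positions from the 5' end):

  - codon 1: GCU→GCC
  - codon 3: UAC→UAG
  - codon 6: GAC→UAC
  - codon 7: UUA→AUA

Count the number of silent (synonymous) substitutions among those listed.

1

Codon 1: GCU (Ala) → GCC (Ala) — synonymous.
Codon 3: UAC (Tyr) → UAG (Stop) — nonsense.
Codon 6: GAC (Asp) → UAC (Tyr) — missense.
Codon 7: UUA (Leu) → AUA (Ile) — missense.
Synonymous: 1 of 4.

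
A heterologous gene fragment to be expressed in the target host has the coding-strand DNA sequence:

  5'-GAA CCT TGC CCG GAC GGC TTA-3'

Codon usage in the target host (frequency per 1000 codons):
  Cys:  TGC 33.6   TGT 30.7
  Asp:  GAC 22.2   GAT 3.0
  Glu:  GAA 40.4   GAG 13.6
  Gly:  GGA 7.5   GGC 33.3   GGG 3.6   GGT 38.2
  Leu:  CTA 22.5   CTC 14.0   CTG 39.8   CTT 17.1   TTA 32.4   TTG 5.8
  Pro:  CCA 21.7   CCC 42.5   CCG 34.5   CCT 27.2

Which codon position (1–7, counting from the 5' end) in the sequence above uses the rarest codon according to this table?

Codon 1 GAA (Glu): 40.4 per 1000.
Codon 2 CCT (Pro): 27.2 per 1000.
Codon 3 TGC (Cys): 33.6 per 1000.
Codon 4 CCG (Pro): 34.5 per 1000.
Codon 5 GAC (Asp): 22.2 per 1000.
Codon 6 GGC (Gly): 33.3 per 1000.
Codon 7 TTA (Leu): 32.4 per 1000.
Lowest frequency is 22.2 at codon 5.

5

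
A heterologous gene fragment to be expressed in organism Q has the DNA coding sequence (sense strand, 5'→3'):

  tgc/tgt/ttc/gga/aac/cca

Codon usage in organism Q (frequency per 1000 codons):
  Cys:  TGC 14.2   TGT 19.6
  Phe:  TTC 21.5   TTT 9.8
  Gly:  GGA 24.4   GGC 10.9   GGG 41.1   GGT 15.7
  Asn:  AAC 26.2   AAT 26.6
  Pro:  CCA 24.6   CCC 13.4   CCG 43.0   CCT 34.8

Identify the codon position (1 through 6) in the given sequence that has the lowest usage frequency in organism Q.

1

Codon 1 TGC (Cys): 14.2 per 1000.
Codon 2 TGT (Cys): 19.6 per 1000.
Codon 3 TTC (Phe): 21.5 per 1000.
Codon 4 GGA (Gly): 24.4 per 1000.
Codon 5 AAC (Asn): 26.2 per 1000.
Codon 6 CCA (Pro): 24.6 per 1000.
Lowest frequency is 14.2 at codon 1.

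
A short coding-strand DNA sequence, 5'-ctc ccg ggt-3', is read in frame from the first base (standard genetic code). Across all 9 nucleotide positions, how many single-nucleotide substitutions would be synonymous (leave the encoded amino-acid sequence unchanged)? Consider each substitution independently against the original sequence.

Codon 1 (CTC, Leu): 3 synonymous substitutions.
Codon 2 (CCG, Pro): 3 synonymous substitutions.
Codon 3 (GGT, Gly): 3 synonymous substitutions.
Total: 3 + 3 + 3 = 9.

9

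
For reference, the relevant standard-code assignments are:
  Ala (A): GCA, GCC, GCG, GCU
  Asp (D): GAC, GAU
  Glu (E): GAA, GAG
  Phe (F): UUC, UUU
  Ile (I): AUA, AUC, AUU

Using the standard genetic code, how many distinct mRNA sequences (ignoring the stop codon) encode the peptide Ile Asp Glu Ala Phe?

Ile: 3 codons.
Asp: 2 codons.
Glu: 2 codons.
Ala: 4 codons.
Phe: 2 codons.
3 × 2 × 2 × 4 × 2 = 96.

96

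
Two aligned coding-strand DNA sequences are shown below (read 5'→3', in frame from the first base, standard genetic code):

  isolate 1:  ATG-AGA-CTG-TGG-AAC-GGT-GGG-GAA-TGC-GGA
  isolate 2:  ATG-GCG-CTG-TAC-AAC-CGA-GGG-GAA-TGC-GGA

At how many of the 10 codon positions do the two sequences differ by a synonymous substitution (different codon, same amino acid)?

Codon 1: ATG Met / ATG Met — identical.
Codon 2: AGA Arg / GCG Ala — nonsynonymous.
Codon 3: CTG Leu / CTG Leu — identical.
Codon 4: TGG Trp / TAC Tyr — nonsynonymous.
Codon 5: AAC Asn / AAC Asn — identical.
Codon 6: GGT Gly / CGA Arg — nonsynonymous.
Codon 7: GGG Gly / GGG Gly — identical.
Codon 8: GAA Glu / GAA Glu — identical.
Codon 9: TGC Cys / TGC Cys — identical.
Codon 10: GGA Gly / GGA Gly — identical.
Synonymous differences: 0.

0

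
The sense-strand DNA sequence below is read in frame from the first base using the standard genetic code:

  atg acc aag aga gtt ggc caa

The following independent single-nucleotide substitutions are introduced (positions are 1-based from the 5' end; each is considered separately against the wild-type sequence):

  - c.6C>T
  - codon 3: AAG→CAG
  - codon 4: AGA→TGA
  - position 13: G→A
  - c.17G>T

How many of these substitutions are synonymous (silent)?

Codon 2: ACC (Thr) → ACT (Thr) — synonymous.
Codon 3: AAG (Lys) → CAG (Gln) — missense.
Codon 4: AGA (Arg) → TGA (Stop) — nonsense.
Codon 5: GTT (Val) → ATT (Ile) — missense.
Codon 6: GGC (Gly) → GTC (Val) — missense.
Synonymous: 1 of 5.

1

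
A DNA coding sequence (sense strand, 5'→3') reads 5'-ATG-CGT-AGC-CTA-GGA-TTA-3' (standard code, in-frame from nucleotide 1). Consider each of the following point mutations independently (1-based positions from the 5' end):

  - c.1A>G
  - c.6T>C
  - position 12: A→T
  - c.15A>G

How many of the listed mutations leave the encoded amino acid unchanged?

Codon 1: ATG (Met) → GTG (Val) — missense.
Codon 2: CGT (Arg) → CGC (Arg) — synonymous.
Codon 4: CTA (Leu) → CTT (Leu) — synonymous.
Codon 5: GGA (Gly) → GGG (Gly) — synonymous.
Synonymous: 3 of 4.

3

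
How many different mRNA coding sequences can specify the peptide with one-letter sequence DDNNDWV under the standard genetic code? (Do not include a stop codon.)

Asp: 2 codons.
Asp: 2 codons.
Asn: 2 codons.
Asn: 2 codons.
Asp: 2 codons.
Trp: 1 codon.
Val: 4 codons.
2 × 2 × 2 × 2 × 2 × 1 × 4 = 128.

128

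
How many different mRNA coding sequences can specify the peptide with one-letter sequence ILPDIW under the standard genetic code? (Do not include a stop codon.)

432

Ile: 3 codons.
Leu: 6 codons.
Pro: 4 codons.
Asp: 2 codons.
Ile: 3 codons.
Trp: 1 codon.
3 × 6 × 4 × 2 × 3 × 1 = 432.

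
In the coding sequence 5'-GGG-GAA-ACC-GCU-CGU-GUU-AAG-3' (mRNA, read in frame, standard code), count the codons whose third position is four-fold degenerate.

Codon 1 GGG (Gly): third position 4-fold.
Codon 2 GAA (Glu): third position 2-fold.
Codon 3 ACC (Thr): third position 4-fold.
Codon 4 GCU (Ala): third position 4-fold.
Codon 5 CGU (Arg): third position 4-fold.
Codon 6 GUU (Val): third position 4-fold.
Codon 7 AAG (Lys): third position 2-fold.
Four-fold degenerate third positions: 5.

5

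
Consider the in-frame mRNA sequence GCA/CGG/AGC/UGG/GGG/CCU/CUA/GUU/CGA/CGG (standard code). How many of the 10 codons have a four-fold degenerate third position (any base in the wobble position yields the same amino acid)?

8

Codon 1 GCA (Ala): third position 4-fold.
Codon 2 CGG (Arg): third position 4-fold.
Codon 3 AGC (Ser): third position 2-fold.
Codon 4 UGG (Trp): third position 1-fold.
Codon 5 GGG (Gly): third position 4-fold.
Codon 6 CCU (Pro): third position 4-fold.
Codon 7 CUA (Leu): third position 4-fold.
Codon 8 GUU (Val): third position 4-fold.
Codon 9 CGA (Arg): third position 4-fold.
Codon 10 CGG (Arg): third position 4-fold.
Four-fold degenerate third positions: 8.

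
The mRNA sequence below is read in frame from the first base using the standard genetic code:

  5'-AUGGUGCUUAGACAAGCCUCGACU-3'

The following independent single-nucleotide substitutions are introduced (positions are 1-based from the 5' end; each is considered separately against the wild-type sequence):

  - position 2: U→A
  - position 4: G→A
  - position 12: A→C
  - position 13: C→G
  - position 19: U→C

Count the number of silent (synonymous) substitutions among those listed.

0

Codon 1: AUG (Met) → AAG (Lys) — missense.
Codon 2: GUG (Val) → AUG (Met) — missense.
Codon 4: AGA (Arg) → AGC (Ser) — missense.
Codon 5: CAA (Gln) → GAA (Glu) — missense.
Codon 7: UCG (Ser) → CCG (Pro) — missense.
Synonymous: 0 of 5.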